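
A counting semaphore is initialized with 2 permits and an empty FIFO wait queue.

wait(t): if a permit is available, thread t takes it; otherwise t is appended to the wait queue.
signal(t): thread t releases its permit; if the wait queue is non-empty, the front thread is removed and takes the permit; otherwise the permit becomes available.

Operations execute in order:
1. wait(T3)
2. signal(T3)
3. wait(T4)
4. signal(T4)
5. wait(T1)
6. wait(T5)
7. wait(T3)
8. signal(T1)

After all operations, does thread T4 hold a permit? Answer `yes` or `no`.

Answer: no

Derivation:
Step 1: wait(T3) -> count=1 queue=[] holders={T3}
Step 2: signal(T3) -> count=2 queue=[] holders={none}
Step 3: wait(T4) -> count=1 queue=[] holders={T4}
Step 4: signal(T4) -> count=2 queue=[] holders={none}
Step 5: wait(T1) -> count=1 queue=[] holders={T1}
Step 6: wait(T5) -> count=0 queue=[] holders={T1,T5}
Step 7: wait(T3) -> count=0 queue=[T3] holders={T1,T5}
Step 8: signal(T1) -> count=0 queue=[] holders={T3,T5}
Final holders: {T3,T5} -> T4 not in holders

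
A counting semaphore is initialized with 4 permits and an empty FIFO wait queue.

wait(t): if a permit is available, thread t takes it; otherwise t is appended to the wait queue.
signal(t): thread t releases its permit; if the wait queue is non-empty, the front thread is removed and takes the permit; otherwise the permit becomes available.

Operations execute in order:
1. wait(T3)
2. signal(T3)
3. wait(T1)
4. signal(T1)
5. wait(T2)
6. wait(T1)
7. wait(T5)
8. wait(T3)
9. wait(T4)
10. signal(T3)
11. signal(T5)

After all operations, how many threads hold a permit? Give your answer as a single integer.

Answer: 3

Derivation:
Step 1: wait(T3) -> count=3 queue=[] holders={T3}
Step 2: signal(T3) -> count=4 queue=[] holders={none}
Step 3: wait(T1) -> count=3 queue=[] holders={T1}
Step 4: signal(T1) -> count=4 queue=[] holders={none}
Step 5: wait(T2) -> count=3 queue=[] holders={T2}
Step 6: wait(T1) -> count=2 queue=[] holders={T1,T2}
Step 7: wait(T5) -> count=1 queue=[] holders={T1,T2,T5}
Step 8: wait(T3) -> count=0 queue=[] holders={T1,T2,T3,T5}
Step 9: wait(T4) -> count=0 queue=[T4] holders={T1,T2,T3,T5}
Step 10: signal(T3) -> count=0 queue=[] holders={T1,T2,T4,T5}
Step 11: signal(T5) -> count=1 queue=[] holders={T1,T2,T4}
Final holders: {T1,T2,T4} -> 3 thread(s)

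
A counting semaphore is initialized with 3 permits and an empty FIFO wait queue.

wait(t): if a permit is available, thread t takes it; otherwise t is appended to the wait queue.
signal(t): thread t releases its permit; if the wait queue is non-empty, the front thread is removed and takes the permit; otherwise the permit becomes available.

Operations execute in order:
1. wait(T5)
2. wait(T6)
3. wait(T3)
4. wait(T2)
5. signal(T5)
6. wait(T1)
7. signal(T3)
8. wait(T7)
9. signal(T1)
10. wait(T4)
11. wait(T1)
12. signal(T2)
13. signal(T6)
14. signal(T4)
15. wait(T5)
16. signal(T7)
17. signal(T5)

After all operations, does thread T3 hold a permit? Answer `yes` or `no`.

Step 1: wait(T5) -> count=2 queue=[] holders={T5}
Step 2: wait(T6) -> count=1 queue=[] holders={T5,T6}
Step 3: wait(T3) -> count=0 queue=[] holders={T3,T5,T6}
Step 4: wait(T2) -> count=0 queue=[T2] holders={T3,T5,T6}
Step 5: signal(T5) -> count=0 queue=[] holders={T2,T3,T6}
Step 6: wait(T1) -> count=0 queue=[T1] holders={T2,T3,T6}
Step 7: signal(T3) -> count=0 queue=[] holders={T1,T2,T6}
Step 8: wait(T7) -> count=0 queue=[T7] holders={T1,T2,T6}
Step 9: signal(T1) -> count=0 queue=[] holders={T2,T6,T7}
Step 10: wait(T4) -> count=0 queue=[T4] holders={T2,T6,T7}
Step 11: wait(T1) -> count=0 queue=[T4,T1] holders={T2,T6,T7}
Step 12: signal(T2) -> count=0 queue=[T1] holders={T4,T6,T7}
Step 13: signal(T6) -> count=0 queue=[] holders={T1,T4,T7}
Step 14: signal(T4) -> count=1 queue=[] holders={T1,T7}
Step 15: wait(T5) -> count=0 queue=[] holders={T1,T5,T7}
Step 16: signal(T7) -> count=1 queue=[] holders={T1,T5}
Step 17: signal(T5) -> count=2 queue=[] holders={T1}
Final holders: {T1} -> T3 not in holders

Answer: no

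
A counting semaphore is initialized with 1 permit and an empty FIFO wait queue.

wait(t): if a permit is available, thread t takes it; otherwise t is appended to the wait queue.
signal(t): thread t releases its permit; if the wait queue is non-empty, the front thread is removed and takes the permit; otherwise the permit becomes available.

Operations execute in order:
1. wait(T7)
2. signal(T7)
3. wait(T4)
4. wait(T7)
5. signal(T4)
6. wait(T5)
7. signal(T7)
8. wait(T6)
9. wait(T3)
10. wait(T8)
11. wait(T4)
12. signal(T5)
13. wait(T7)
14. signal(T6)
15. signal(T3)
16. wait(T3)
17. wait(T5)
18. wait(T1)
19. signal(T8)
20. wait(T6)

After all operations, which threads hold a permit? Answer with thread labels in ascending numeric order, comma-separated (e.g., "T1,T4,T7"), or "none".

Answer: T4

Derivation:
Step 1: wait(T7) -> count=0 queue=[] holders={T7}
Step 2: signal(T7) -> count=1 queue=[] holders={none}
Step 3: wait(T4) -> count=0 queue=[] holders={T4}
Step 4: wait(T7) -> count=0 queue=[T7] holders={T4}
Step 5: signal(T4) -> count=0 queue=[] holders={T7}
Step 6: wait(T5) -> count=0 queue=[T5] holders={T7}
Step 7: signal(T7) -> count=0 queue=[] holders={T5}
Step 8: wait(T6) -> count=0 queue=[T6] holders={T5}
Step 9: wait(T3) -> count=0 queue=[T6,T3] holders={T5}
Step 10: wait(T8) -> count=0 queue=[T6,T3,T8] holders={T5}
Step 11: wait(T4) -> count=0 queue=[T6,T3,T8,T4] holders={T5}
Step 12: signal(T5) -> count=0 queue=[T3,T8,T4] holders={T6}
Step 13: wait(T7) -> count=0 queue=[T3,T8,T4,T7] holders={T6}
Step 14: signal(T6) -> count=0 queue=[T8,T4,T7] holders={T3}
Step 15: signal(T3) -> count=0 queue=[T4,T7] holders={T8}
Step 16: wait(T3) -> count=0 queue=[T4,T7,T3] holders={T8}
Step 17: wait(T5) -> count=0 queue=[T4,T7,T3,T5] holders={T8}
Step 18: wait(T1) -> count=0 queue=[T4,T7,T3,T5,T1] holders={T8}
Step 19: signal(T8) -> count=0 queue=[T7,T3,T5,T1] holders={T4}
Step 20: wait(T6) -> count=0 queue=[T7,T3,T5,T1,T6] holders={T4}
Final holders: T4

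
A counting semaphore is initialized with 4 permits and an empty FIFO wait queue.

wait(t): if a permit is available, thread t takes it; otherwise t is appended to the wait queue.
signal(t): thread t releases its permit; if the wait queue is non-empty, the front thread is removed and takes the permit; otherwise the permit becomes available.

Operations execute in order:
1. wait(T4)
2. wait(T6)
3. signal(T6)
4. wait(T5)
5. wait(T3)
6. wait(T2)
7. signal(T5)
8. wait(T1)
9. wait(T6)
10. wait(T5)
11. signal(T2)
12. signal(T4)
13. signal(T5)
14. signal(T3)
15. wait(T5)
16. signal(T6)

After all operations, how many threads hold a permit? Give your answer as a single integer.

Step 1: wait(T4) -> count=3 queue=[] holders={T4}
Step 2: wait(T6) -> count=2 queue=[] holders={T4,T6}
Step 3: signal(T6) -> count=3 queue=[] holders={T4}
Step 4: wait(T5) -> count=2 queue=[] holders={T4,T5}
Step 5: wait(T3) -> count=1 queue=[] holders={T3,T4,T5}
Step 6: wait(T2) -> count=0 queue=[] holders={T2,T3,T4,T5}
Step 7: signal(T5) -> count=1 queue=[] holders={T2,T3,T4}
Step 8: wait(T1) -> count=0 queue=[] holders={T1,T2,T3,T4}
Step 9: wait(T6) -> count=0 queue=[T6] holders={T1,T2,T3,T4}
Step 10: wait(T5) -> count=0 queue=[T6,T5] holders={T1,T2,T3,T4}
Step 11: signal(T2) -> count=0 queue=[T5] holders={T1,T3,T4,T6}
Step 12: signal(T4) -> count=0 queue=[] holders={T1,T3,T5,T6}
Step 13: signal(T5) -> count=1 queue=[] holders={T1,T3,T6}
Step 14: signal(T3) -> count=2 queue=[] holders={T1,T6}
Step 15: wait(T5) -> count=1 queue=[] holders={T1,T5,T6}
Step 16: signal(T6) -> count=2 queue=[] holders={T1,T5}
Final holders: {T1,T5} -> 2 thread(s)

Answer: 2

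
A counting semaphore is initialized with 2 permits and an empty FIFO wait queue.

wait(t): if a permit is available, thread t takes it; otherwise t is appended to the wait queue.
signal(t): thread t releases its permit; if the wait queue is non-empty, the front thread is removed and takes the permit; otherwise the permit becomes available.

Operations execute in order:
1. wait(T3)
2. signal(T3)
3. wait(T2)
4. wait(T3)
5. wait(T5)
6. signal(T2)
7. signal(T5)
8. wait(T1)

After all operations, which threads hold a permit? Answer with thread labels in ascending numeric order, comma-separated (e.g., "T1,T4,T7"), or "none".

Step 1: wait(T3) -> count=1 queue=[] holders={T3}
Step 2: signal(T3) -> count=2 queue=[] holders={none}
Step 3: wait(T2) -> count=1 queue=[] holders={T2}
Step 4: wait(T3) -> count=0 queue=[] holders={T2,T3}
Step 5: wait(T5) -> count=0 queue=[T5] holders={T2,T3}
Step 6: signal(T2) -> count=0 queue=[] holders={T3,T5}
Step 7: signal(T5) -> count=1 queue=[] holders={T3}
Step 8: wait(T1) -> count=0 queue=[] holders={T1,T3}
Final holders: T1,T3

Answer: T1,T3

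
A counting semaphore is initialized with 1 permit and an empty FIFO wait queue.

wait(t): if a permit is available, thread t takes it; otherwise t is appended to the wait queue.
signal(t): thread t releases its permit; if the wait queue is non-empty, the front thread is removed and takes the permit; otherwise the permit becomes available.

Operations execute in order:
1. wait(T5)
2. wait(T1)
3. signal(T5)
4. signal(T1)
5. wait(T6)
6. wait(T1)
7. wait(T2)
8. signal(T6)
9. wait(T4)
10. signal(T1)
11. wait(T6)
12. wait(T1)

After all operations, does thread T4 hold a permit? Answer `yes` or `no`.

Step 1: wait(T5) -> count=0 queue=[] holders={T5}
Step 2: wait(T1) -> count=0 queue=[T1] holders={T5}
Step 3: signal(T5) -> count=0 queue=[] holders={T1}
Step 4: signal(T1) -> count=1 queue=[] holders={none}
Step 5: wait(T6) -> count=0 queue=[] holders={T6}
Step 6: wait(T1) -> count=0 queue=[T1] holders={T6}
Step 7: wait(T2) -> count=0 queue=[T1,T2] holders={T6}
Step 8: signal(T6) -> count=0 queue=[T2] holders={T1}
Step 9: wait(T4) -> count=0 queue=[T2,T4] holders={T1}
Step 10: signal(T1) -> count=0 queue=[T4] holders={T2}
Step 11: wait(T6) -> count=0 queue=[T4,T6] holders={T2}
Step 12: wait(T1) -> count=0 queue=[T4,T6,T1] holders={T2}
Final holders: {T2} -> T4 not in holders

Answer: no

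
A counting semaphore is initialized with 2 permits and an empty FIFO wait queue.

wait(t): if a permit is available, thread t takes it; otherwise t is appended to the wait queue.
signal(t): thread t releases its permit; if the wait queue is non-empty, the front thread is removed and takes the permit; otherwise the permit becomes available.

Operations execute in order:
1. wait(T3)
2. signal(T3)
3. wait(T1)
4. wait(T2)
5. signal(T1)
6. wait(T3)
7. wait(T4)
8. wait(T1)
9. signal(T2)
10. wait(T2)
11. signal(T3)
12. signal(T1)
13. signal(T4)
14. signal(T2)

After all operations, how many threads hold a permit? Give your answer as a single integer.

Step 1: wait(T3) -> count=1 queue=[] holders={T3}
Step 2: signal(T3) -> count=2 queue=[] holders={none}
Step 3: wait(T1) -> count=1 queue=[] holders={T1}
Step 4: wait(T2) -> count=0 queue=[] holders={T1,T2}
Step 5: signal(T1) -> count=1 queue=[] holders={T2}
Step 6: wait(T3) -> count=0 queue=[] holders={T2,T3}
Step 7: wait(T4) -> count=0 queue=[T4] holders={T2,T3}
Step 8: wait(T1) -> count=0 queue=[T4,T1] holders={T2,T3}
Step 9: signal(T2) -> count=0 queue=[T1] holders={T3,T4}
Step 10: wait(T2) -> count=0 queue=[T1,T2] holders={T3,T4}
Step 11: signal(T3) -> count=0 queue=[T2] holders={T1,T4}
Step 12: signal(T1) -> count=0 queue=[] holders={T2,T4}
Step 13: signal(T4) -> count=1 queue=[] holders={T2}
Step 14: signal(T2) -> count=2 queue=[] holders={none}
Final holders: {none} -> 0 thread(s)

Answer: 0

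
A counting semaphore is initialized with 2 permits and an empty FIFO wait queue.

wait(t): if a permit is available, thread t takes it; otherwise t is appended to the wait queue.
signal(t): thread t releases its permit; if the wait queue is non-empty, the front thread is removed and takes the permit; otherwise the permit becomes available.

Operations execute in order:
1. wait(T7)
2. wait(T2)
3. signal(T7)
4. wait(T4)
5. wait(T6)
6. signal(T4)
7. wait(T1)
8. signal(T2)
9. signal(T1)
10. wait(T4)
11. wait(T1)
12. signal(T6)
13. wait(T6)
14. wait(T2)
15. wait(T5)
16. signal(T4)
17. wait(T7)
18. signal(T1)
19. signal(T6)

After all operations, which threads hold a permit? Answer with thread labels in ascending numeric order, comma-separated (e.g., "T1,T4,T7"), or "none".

Step 1: wait(T7) -> count=1 queue=[] holders={T7}
Step 2: wait(T2) -> count=0 queue=[] holders={T2,T7}
Step 3: signal(T7) -> count=1 queue=[] holders={T2}
Step 4: wait(T4) -> count=0 queue=[] holders={T2,T4}
Step 5: wait(T6) -> count=0 queue=[T6] holders={T2,T4}
Step 6: signal(T4) -> count=0 queue=[] holders={T2,T6}
Step 7: wait(T1) -> count=0 queue=[T1] holders={T2,T6}
Step 8: signal(T2) -> count=0 queue=[] holders={T1,T6}
Step 9: signal(T1) -> count=1 queue=[] holders={T6}
Step 10: wait(T4) -> count=0 queue=[] holders={T4,T6}
Step 11: wait(T1) -> count=0 queue=[T1] holders={T4,T6}
Step 12: signal(T6) -> count=0 queue=[] holders={T1,T4}
Step 13: wait(T6) -> count=0 queue=[T6] holders={T1,T4}
Step 14: wait(T2) -> count=0 queue=[T6,T2] holders={T1,T4}
Step 15: wait(T5) -> count=0 queue=[T6,T2,T5] holders={T1,T4}
Step 16: signal(T4) -> count=0 queue=[T2,T5] holders={T1,T6}
Step 17: wait(T7) -> count=0 queue=[T2,T5,T7] holders={T1,T6}
Step 18: signal(T1) -> count=0 queue=[T5,T7] holders={T2,T6}
Step 19: signal(T6) -> count=0 queue=[T7] holders={T2,T5}
Final holders: T2,T5

Answer: T2,T5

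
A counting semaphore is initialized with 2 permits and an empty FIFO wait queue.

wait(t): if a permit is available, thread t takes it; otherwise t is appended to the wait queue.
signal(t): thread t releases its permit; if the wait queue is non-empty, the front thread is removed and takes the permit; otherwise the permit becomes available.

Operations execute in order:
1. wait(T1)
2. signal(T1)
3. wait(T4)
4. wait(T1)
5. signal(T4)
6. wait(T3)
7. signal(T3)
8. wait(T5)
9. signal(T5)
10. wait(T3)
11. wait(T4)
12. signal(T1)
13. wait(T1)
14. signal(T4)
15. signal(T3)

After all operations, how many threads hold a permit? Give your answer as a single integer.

Step 1: wait(T1) -> count=1 queue=[] holders={T1}
Step 2: signal(T1) -> count=2 queue=[] holders={none}
Step 3: wait(T4) -> count=1 queue=[] holders={T4}
Step 4: wait(T1) -> count=0 queue=[] holders={T1,T4}
Step 5: signal(T4) -> count=1 queue=[] holders={T1}
Step 6: wait(T3) -> count=0 queue=[] holders={T1,T3}
Step 7: signal(T3) -> count=1 queue=[] holders={T1}
Step 8: wait(T5) -> count=0 queue=[] holders={T1,T5}
Step 9: signal(T5) -> count=1 queue=[] holders={T1}
Step 10: wait(T3) -> count=0 queue=[] holders={T1,T3}
Step 11: wait(T4) -> count=0 queue=[T4] holders={T1,T3}
Step 12: signal(T1) -> count=0 queue=[] holders={T3,T4}
Step 13: wait(T1) -> count=0 queue=[T1] holders={T3,T4}
Step 14: signal(T4) -> count=0 queue=[] holders={T1,T3}
Step 15: signal(T3) -> count=1 queue=[] holders={T1}
Final holders: {T1} -> 1 thread(s)

Answer: 1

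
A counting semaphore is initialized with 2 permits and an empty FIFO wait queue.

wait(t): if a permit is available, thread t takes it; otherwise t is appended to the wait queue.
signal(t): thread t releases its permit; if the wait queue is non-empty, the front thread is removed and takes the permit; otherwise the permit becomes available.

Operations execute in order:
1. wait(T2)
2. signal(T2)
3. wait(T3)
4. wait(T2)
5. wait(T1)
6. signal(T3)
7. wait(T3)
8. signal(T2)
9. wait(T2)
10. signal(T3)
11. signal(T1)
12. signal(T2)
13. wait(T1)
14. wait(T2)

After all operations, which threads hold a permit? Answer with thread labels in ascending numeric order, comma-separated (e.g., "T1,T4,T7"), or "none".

Answer: T1,T2

Derivation:
Step 1: wait(T2) -> count=1 queue=[] holders={T2}
Step 2: signal(T2) -> count=2 queue=[] holders={none}
Step 3: wait(T3) -> count=1 queue=[] holders={T3}
Step 4: wait(T2) -> count=0 queue=[] holders={T2,T3}
Step 5: wait(T1) -> count=0 queue=[T1] holders={T2,T3}
Step 6: signal(T3) -> count=0 queue=[] holders={T1,T2}
Step 7: wait(T3) -> count=0 queue=[T3] holders={T1,T2}
Step 8: signal(T2) -> count=0 queue=[] holders={T1,T3}
Step 9: wait(T2) -> count=0 queue=[T2] holders={T1,T3}
Step 10: signal(T3) -> count=0 queue=[] holders={T1,T2}
Step 11: signal(T1) -> count=1 queue=[] holders={T2}
Step 12: signal(T2) -> count=2 queue=[] holders={none}
Step 13: wait(T1) -> count=1 queue=[] holders={T1}
Step 14: wait(T2) -> count=0 queue=[] holders={T1,T2}
Final holders: T1,T2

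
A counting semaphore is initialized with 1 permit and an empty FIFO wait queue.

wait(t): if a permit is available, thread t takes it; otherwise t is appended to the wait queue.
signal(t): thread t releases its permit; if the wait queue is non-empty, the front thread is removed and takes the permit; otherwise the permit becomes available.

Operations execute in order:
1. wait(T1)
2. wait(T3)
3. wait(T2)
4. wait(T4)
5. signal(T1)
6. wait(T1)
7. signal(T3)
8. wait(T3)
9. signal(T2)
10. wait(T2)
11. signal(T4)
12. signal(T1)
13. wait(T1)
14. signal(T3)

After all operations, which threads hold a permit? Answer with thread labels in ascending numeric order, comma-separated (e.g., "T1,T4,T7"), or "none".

Answer: T2

Derivation:
Step 1: wait(T1) -> count=0 queue=[] holders={T1}
Step 2: wait(T3) -> count=0 queue=[T3] holders={T1}
Step 3: wait(T2) -> count=0 queue=[T3,T2] holders={T1}
Step 4: wait(T4) -> count=0 queue=[T3,T2,T4] holders={T1}
Step 5: signal(T1) -> count=0 queue=[T2,T4] holders={T3}
Step 6: wait(T1) -> count=0 queue=[T2,T4,T1] holders={T3}
Step 7: signal(T3) -> count=0 queue=[T4,T1] holders={T2}
Step 8: wait(T3) -> count=0 queue=[T4,T1,T3] holders={T2}
Step 9: signal(T2) -> count=0 queue=[T1,T3] holders={T4}
Step 10: wait(T2) -> count=0 queue=[T1,T3,T2] holders={T4}
Step 11: signal(T4) -> count=0 queue=[T3,T2] holders={T1}
Step 12: signal(T1) -> count=0 queue=[T2] holders={T3}
Step 13: wait(T1) -> count=0 queue=[T2,T1] holders={T3}
Step 14: signal(T3) -> count=0 queue=[T1] holders={T2}
Final holders: T2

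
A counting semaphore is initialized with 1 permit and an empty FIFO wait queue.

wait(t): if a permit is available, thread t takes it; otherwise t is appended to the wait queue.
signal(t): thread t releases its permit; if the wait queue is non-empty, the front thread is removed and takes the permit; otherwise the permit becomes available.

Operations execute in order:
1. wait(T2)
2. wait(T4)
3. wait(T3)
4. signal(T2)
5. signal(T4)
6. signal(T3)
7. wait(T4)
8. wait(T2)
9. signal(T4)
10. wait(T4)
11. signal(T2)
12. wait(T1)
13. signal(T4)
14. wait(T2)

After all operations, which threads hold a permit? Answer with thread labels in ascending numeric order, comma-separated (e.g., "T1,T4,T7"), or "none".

Answer: T1

Derivation:
Step 1: wait(T2) -> count=0 queue=[] holders={T2}
Step 2: wait(T4) -> count=0 queue=[T4] holders={T2}
Step 3: wait(T3) -> count=0 queue=[T4,T3] holders={T2}
Step 4: signal(T2) -> count=0 queue=[T3] holders={T4}
Step 5: signal(T4) -> count=0 queue=[] holders={T3}
Step 6: signal(T3) -> count=1 queue=[] holders={none}
Step 7: wait(T4) -> count=0 queue=[] holders={T4}
Step 8: wait(T2) -> count=0 queue=[T2] holders={T4}
Step 9: signal(T4) -> count=0 queue=[] holders={T2}
Step 10: wait(T4) -> count=0 queue=[T4] holders={T2}
Step 11: signal(T2) -> count=0 queue=[] holders={T4}
Step 12: wait(T1) -> count=0 queue=[T1] holders={T4}
Step 13: signal(T4) -> count=0 queue=[] holders={T1}
Step 14: wait(T2) -> count=0 queue=[T2] holders={T1}
Final holders: T1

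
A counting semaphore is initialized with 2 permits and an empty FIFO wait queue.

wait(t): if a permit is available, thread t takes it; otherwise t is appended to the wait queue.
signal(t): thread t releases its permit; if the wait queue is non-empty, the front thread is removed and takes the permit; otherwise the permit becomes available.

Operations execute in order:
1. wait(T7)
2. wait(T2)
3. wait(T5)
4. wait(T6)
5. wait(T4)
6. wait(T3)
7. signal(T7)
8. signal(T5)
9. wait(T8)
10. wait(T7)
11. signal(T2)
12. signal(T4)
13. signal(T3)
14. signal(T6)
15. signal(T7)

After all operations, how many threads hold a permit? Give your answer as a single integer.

Answer: 1

Derivation:
Step 1: wait(T7) -> count=1 queue=[] holders={T7}
Step 2: wait(T2) -> count=0 queue=[] holders={T2,T7}
Step 3: wait(T5) -> count=0 queue=[T5] holders={T2,T7}
Step 4: wait(T6) -> count=0 queue=[T5,T6] holders={T2,T7}
Step 5: wait(T4) -> count=0 queue=[T5,T6,T4] holders={T2,T7}
Step 6: wait(T3) -> count=0 queue=[T5,T6,T4,T3] holders={T2,T7}
Step 7: signal(T7) -> count=0 queue=[T6,T4,T3] holders={T2,T5}
Step 8: signal(T5) -> count=0 queue=[T4,T3] holders={T2,T6}
Step 9: wait(T8) -> count=0 queue=[T4,T3,T8] holders={T2,T6}
Step 10: wait(T7) -> count=0 queue=[T4,T3,T8,T7] holders={T2,T6}
Step 11: signal(T2) -> count=0 queue=[T3,T8,T7] holders={T4,T6}
Step 12: signal(T4) -> count=0 queue=[T8,T7] holders={T3,T6}
Step 13: signal(T3) -> count=0 queue=[T7] holders={T6,T8}
Step 14: signal(T6) -> count=0 queue=[] holders={T7,T8}
Step 15: signal(T7) -> count=1 queue=[] holders={T8}
Final holders: {T8} -> 1 thread(s)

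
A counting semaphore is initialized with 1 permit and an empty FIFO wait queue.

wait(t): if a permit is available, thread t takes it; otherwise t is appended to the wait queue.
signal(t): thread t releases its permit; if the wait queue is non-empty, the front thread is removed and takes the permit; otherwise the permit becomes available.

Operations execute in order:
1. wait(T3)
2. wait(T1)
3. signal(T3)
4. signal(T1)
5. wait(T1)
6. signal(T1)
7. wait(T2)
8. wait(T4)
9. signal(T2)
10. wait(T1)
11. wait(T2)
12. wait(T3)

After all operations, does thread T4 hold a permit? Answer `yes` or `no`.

Answer: yes

Derivation:
Step 1: wait(T3) -> count=0 queue=[] holders={T3}
Step 2: wait(T1) -> count=0 queue=[T1] holders={T3}
Step 3: signal(T3) -> count=0 queue=[] holders={T1}
Step 4: signal(T1) -> count=1 queue=[] holders={none}
Step 5: wait(T1) -> count=0 queue=[] holders={T1}
Step 6: signal(T1) -> count=1 queue=[] holders={none}
Step 7: wait(T2) -> count=0 queue=[] holders={T2}
Step 8: wait(T4) -> count=0 queue=[T4] holders={T2}
Step 9: signal(T2) -> count=0 queue=[] holders={T4}
Step 10: wait(T1) -> count=0 queue=[T1] holders={T4}
Step 11: wait(T2) -> count=0 queue=[T1,T2] holders={T4}
Step 12: wait(T3) -> count=0 queue=[T1,T2,T3] holders={T4}
Final holders: {T4} -> T4 in holders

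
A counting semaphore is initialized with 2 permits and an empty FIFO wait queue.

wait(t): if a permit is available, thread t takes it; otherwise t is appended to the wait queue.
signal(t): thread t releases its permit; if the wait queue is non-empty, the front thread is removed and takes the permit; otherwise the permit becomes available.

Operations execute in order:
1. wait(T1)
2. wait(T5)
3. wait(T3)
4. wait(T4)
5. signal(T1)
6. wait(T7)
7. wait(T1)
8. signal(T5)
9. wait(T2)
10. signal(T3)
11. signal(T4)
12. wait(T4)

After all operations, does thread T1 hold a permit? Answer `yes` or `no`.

Answer: yes

Derivation:
Step 1: wait(T1) -> count=1 queue=[] holders={T1}
Step 2: wait(T5) -> count=0 queue=[] holders={T1,T5}
Step 3: wait(T3) -> count=0 queue=[T3] holders={T1,T5}
Step 4: wait(T4) -> count=0 queue=[T3,T4] holders={T1,T5}
Step 5: signal(T1) -> count=0 queue=[T4] holders={T3,T5}
Step 6: wait(T7) -> count=0 queue=[T4,T7] holders={T3,T5}
Step 7: wait(T1) -> count=0 queue=[T4,T7,T1] holders={T3,T5}
Step 8: signal(T5) -> count=0 queue=[T7,T1] holders={T3,T4}
Step 9: wait(T2) -> count=0 queue=[T7,T1,T2] holders={T3,T4}
Step 10: signal(T3) -> count=0 queue=[T1,T2] holders={T4,T7}
Step 11: signal(T4) -> count=0 queue=[T2] holders={T1,T7}
Step 12: wait(T4) -> count=0 queue=[T2,T4] holders={T1,T7}
Final holders: {T1,T7} -> T1 in holders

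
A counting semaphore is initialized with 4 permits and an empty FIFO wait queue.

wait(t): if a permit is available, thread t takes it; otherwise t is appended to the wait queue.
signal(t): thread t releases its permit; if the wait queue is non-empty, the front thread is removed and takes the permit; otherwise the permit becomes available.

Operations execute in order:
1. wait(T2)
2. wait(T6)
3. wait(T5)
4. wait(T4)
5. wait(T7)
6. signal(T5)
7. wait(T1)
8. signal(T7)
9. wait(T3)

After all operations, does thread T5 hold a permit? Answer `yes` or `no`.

Answer: no

Derivation:
Step 1: wait(T2) -> count=3 queue=[] holders={T2}
Step 2: wait(T6) -> count=2 queue=[] holders={T2,T6}
Step 3: wait(T5) -> count=1 queue=[] holders={T2,T5,T6}
Step 4: wait(T4) -> count=0 queue=[] holders={T2,T4,T5,T6}
Step 5: wait(T7) -> count=0 queue=[T7] holders={T2,T4,T5,T6}
Step 6: signal(T5) -> count=0 queue=[] holders={T2,T4,T6,T7}
Step 7: wait(T1) -> count=0 queue=[T1] holders={T2,T4,T6,T7}
Step 8: signal(T7) -> count=0 queue=[] holders={T1,T2,T4,T6}
Step 9: wait(T3) -> count=0 queue=[T3] holders={T1,T2,T4,T6}
Final holders: {T1,T2,T4,T6} -> T5 not in holders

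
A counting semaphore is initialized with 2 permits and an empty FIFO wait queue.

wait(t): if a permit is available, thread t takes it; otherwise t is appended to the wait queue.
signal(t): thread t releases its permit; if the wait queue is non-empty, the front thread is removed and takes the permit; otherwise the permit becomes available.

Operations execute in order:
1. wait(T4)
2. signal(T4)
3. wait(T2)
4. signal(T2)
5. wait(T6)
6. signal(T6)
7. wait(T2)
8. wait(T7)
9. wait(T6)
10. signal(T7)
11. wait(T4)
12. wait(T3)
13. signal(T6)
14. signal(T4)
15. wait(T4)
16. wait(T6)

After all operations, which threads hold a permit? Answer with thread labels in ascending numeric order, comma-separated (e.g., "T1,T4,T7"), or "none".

Answer: T2,T3

Derivation:
Step 1: wait(T4) -> count=1 queue=[] holders={T4}
Step 2: signal(T4) -> count=2 queue=[] holders={none}
Step 3: wait(T2) -> count=1 queue=[] holders={T2}
Step 4: signal(T2) -> count=2 queue=[] holders={none}
Step 5: wait(T6) -> count=1 queue=[] holders={T6}
Step 6: signal(T6) -> count=2 queue=[] holders={none}
Step 7: wait(T2) -> count=1 queue=[] holders={T2}
Step 8: wait(T7) -> count=0 queue=[] holders={T2,T7}
Step 9: wait(T6) -> count=0 queue=[T6] holders={T2,T7}
Step 10: signal(T7) -> count=0 queue=[] holders={T2,T6}
Step 11: wait(T4) -> count=0 queue=[T4] holders={T2,T6}
Step 12: wait(T3) -> count=0 queue=[T4,T3] holders={T2,T6}
Step 13: signal(T6) -> count=0 queue=[T3] holders={T2,T4}
Step 14: signal(T4) -> count=0 queue=[] holders={T2,T3}
Step 15: wait(T4) -> count=0 queue=[T4] holders={T2,T3}
Step 16: wait(T6) -> count=0 queue=[T4,T6] holders={T2,T3}
Final holders: T2,T3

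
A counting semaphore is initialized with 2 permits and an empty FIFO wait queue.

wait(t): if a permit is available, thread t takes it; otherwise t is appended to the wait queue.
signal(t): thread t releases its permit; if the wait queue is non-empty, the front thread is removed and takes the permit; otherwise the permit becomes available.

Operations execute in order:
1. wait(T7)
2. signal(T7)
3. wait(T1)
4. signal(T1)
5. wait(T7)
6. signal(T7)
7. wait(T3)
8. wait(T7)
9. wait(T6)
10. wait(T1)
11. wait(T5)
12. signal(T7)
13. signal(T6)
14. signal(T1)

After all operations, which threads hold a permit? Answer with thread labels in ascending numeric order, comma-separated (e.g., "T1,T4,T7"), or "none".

Answer: T3,T5

Derivation:
Step 1: wait(T7) -> count=1 queue=[] holders={T7}
Step 2: signal(T7) -> count=2 queue=[] holders={none}
Step 3: wait(T1) -> count=1 queue=[] holders={T1}
Step 4: signal(T1) -> count=2 queue=[] holders={none}
Step 5: wait(T7) -> count=1 queue=[] holders={T7}
Step 6: signal(T7) -> count=2 queue=[] holders={none}
Step 7: wait(T3) -> count=1 queue=[] holders={T3}
Step 8: wait(T7) -> count=0 queue=[] holders={T3,T7}
Step 9: wait(T6) -> count=0 queue=[T6] holders={T3,T7}
Step 10: wait(T1) -> count=0 queue=[T6,T1] holders={T3,T7}
Step 11: wait(T5) -> count=0 queue=[T6,T1,T5] holders={T3,T7}
Step 12: signal(T7) -> count=0 queue=[T1,T5] holders={T3,T6}
Step 13: signal(T6) -> count=0 queue=[T5] holders={T1,T3}
Step 14: signal(T1) -> count=0 queue=[] holders={T3,T5}
Final holders: T3,T5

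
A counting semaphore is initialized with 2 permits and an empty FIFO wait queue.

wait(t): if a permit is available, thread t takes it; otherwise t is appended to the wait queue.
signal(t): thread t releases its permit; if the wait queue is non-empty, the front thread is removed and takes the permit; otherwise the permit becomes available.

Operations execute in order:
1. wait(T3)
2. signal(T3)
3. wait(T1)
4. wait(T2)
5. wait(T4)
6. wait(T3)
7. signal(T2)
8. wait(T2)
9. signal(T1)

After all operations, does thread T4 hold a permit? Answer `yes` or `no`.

Answer: yes

Derivation:
Step 1: wait(T3) -> count=1 queue=[] holders={T3}
Step 2: signal(T3) -> count=2 queue=[] holders={none}
Step 3: wait(T1) -> count=1 queue=[] holders={T1}
Step 4: wait(T2) -> count=0 queue=[] holders={T1,T2}
Step 5: wait(T4) -> count=0 queue=[T4] holders={T1,T2}
Step 6: wait(T3) -> count=0 queue=[T4,T3] holders={T1,T2}
Step 7: signal(T2) -> count=0 queue=[T3] holders={T1,T4}
Step 8: wait(T2) -> count=0 queue=[T3,T2] holders={T1,T4}
Step 9: signal(T1) -> count=0 queue=[T2] holders={T3,T4}
Final holders: {T3,T4} -> T4 in holders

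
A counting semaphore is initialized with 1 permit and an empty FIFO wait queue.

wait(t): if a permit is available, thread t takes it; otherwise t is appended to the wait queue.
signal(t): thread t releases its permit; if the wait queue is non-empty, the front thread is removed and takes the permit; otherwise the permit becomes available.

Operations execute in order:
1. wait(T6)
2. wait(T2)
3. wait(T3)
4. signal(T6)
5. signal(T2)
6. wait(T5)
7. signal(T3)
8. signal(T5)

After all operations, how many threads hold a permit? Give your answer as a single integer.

Step 1: wait(T6) -> count=0 queue=[] holders={T6}
Step 2: wait(T2) -> count=0 queue=[T2] holders={T6}
Step 3: wait(T3) -> count=0 queue=[T2,T3] holders={T6}
Step 4: signal(T6) -> count=0 queue=[T3] holders={T2}
Step 5: signal(T2) -> count=0 queue=[] holders={T3}
Step 6: wait(T5) -> count=0 queue=[T5] holders={T3}
Step 7: signal(T3) -> count=0 queue=[] holders={T5}
Step 8: signal(T5) -> count=1 queue=[] holders={none}
Final holders: {none} -> 0 thread(s)

Answer: 0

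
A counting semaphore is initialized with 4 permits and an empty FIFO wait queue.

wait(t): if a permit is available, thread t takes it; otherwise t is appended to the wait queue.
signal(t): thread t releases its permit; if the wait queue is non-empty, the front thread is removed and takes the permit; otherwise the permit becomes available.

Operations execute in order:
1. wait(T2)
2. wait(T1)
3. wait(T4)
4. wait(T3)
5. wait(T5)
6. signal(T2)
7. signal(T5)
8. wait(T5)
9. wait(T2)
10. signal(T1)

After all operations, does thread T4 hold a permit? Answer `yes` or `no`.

Answer: yes

Derivation:
Step 1: wait(T2) -> count=3 queue=[] holders={T2}
Step 2: wait(T1) -> count=2 queue=[] holders={T1,T2}
Step 3: wait(T4) -> count=1 queue=[] holders={T1,T2,T4}
Step 4: wait(T3) -> count=0 queue=[] holders={T1,T2,T3,T4}
Step 5: wait(T5) -> count=0 queue=[T5] holders={T1,T2,T3,T4}
Step 6: signal(T2) -> count=0 queue=[] holders={T1,T3,T4,T5}
Step 7: signal(T5) -> count=1 queue=[] holders={T1,T3,T4}
Step 8: wait(T5) -> count=0 queue=[] holders={T1,T3,T4,T5}
Step 9: wait(T2) -> count=0 queue=[T2] holders={T1,T3,T4,T5}
Step 10: signal(T1) -> count=0 queue=[] holders={T2,T3,T4,T5}
Final holders: {T2,T3,T4,T5} -> T4 in holders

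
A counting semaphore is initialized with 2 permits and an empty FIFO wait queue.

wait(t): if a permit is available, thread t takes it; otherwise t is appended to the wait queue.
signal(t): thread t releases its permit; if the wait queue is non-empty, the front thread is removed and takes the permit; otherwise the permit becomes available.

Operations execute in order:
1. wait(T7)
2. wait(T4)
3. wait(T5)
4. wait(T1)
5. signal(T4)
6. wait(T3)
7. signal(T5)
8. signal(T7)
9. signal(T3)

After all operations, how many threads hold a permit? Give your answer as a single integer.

Answer: 1

Derivation:
Step 1: wait(T7) -> count=1 queue=[] holders={T7}
Step 2: wait(T4) -> count=0 queue=[] holders={T4,T7}
Step 3: wait(T5) -> count=0 queue=[T5] holders={T4,T7}
Step 4: wait(T1) -> count=0 queue=[T5,T1] holders={T4,T7}
Step 5: signal(T4) -> count=0 queue=[T1] holders={T5,T7}
Step 6: wait(T3) -> count=0 queue=[T1,T3] holders={T5,T7}
Step 7: signal(T5) -> count=0 queue=[T3] holders={T1,T7}
Step 8: signal(T7) -> count=0 queue=[] holders={T1,T3}
Step 9: signal(T3) -> count=1 queue=[] holders={T1}
Final holders: {T1} -> 1 thread(s)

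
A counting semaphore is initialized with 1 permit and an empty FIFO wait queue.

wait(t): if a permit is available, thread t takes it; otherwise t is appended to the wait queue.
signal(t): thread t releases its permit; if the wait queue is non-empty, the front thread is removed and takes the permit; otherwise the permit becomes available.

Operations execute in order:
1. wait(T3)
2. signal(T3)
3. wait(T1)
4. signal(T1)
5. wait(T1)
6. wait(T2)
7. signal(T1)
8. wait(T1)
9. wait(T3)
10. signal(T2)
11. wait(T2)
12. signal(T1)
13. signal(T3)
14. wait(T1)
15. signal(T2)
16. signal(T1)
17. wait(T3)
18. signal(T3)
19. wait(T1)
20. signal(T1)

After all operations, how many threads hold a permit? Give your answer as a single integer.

Step 1: wait(T3) -> count=0 queue=[] holders={T3}
Step 2: signal(T3) -> count=1 queue=[] holders={none}
Step 3: wait(T1) -> count=0 queue=[] holders={T1}
Step 4: signal(T1) -> count=1 queue=[] holders={none}
Step 5: wait(T1) -> count=0 queue=[] holders={T1}
Step 6: wait(T2) -> count=0 queue=[T2] holders={T1}
Step 7: signal(T1) -> count=0 queue=[] holders={T2}
Step 8: wait(T1) -> count=0 queue=[T1] holders={T2}
Step 9: wait(T3) -> count=0 queue=[T1,T3] holders={T2}
Step 10: signal(T2) -> count=0 queue=[T3] holders={T1}
Step 11: wait(T2) -> count=0 queue=[T3,T2] holders={T1}
Step 12: signal(T1) -> count=0 queue=[T2] holders={T3}
Step 13: signal(T3) -> count=0 queue=[] holders={T2}
Step 14: wait(T1) -> count=0 queue=[T1] holders={T2}
Step 15: signal(T2) -> count=0 queue=[] holders={T1}
Step 16: signal(T1) -> count=1 queue=[] holders={none}
Step 17: wait(T3) -> count=0 queue=[] holders={T3}
Step 18: signal(T3) -> count=1 queue=[] holders={none}
Step 19: wait(T1) -> count=0 queue=[] holders={T1}
Step 20: signal(T1) -> count=1 queue=[] holders={none}
Final holders: {none} -> 0 thread(s)

Answer: 0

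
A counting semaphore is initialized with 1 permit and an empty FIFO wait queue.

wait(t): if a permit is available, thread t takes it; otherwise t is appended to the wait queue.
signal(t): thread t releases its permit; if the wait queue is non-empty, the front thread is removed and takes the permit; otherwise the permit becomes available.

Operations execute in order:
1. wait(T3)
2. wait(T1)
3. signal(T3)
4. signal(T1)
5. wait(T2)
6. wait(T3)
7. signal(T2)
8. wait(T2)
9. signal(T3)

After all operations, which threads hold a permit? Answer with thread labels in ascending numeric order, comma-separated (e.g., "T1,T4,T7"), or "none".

Answer: T2

Derivation:
Step 1: wait(T3) -> count=0 queue=[] holders={T3}
Step 2: wait(T1) -> count=0 queue=[T1] holders={T3}
Step 3: signal(T3) -> count=0 queue=[] holders={T1}
Step 4: signal(T1) -> count=1 queue=[] holders={none}
Step 5: wait(T2) -> count=0 queue=[] holders={T2}
Step 6: wait(T3) -> count=0 queue=[T3] holders={T2}
Step 7: signal(T2) -> count=0 queue=[] holders={T3}
Step 8: wait(T2) -> count=0 queue=[T2] holders={T3}
Step 9: signal(T3) -> count=0 queue=[] holders={T2}
Final holders: T2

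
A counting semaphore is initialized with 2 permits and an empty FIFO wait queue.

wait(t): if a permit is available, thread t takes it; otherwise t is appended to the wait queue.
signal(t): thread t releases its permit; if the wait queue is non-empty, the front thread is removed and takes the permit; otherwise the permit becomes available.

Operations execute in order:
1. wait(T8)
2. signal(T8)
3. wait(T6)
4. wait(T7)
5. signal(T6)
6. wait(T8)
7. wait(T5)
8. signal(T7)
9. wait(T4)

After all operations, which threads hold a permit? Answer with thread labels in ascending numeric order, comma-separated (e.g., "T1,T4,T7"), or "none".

Step 1: wait(T8) -> count=1 queue=[] holders={T8}
Step 2: signal(T8) -> count=2 queue=[] holders={none}
Step 3: wait(T6) -> count=1 queue=[] holders={T6}
Step 4: wait(T7) -> count=0 queue=[] holders={T6,T7}
Step 5: signal(T6) -> count=1 queue=[] holders={T7}
Step 6: wait(T8) -> count=0 queue=[] holders={T7,T8}
Step 7: wait(T5) -> count=0 queue=[T5] holders={T7,T8}
Step 8: signal(T7) -> count=0 queue=[] holders={T5,T8}
Step 9: wait(T4) -> count=0 queue=[T4] holders={T5,T8}
Final holders: T5,T8

Answer: T5,T8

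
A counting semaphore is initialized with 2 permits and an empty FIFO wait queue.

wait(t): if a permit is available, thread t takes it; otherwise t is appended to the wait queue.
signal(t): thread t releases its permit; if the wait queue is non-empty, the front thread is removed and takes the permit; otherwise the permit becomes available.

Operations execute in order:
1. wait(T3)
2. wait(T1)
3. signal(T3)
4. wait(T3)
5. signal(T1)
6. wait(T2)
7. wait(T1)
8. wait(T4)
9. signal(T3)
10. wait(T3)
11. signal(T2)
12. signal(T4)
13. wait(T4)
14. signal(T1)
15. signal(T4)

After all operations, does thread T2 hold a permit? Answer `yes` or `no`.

Step 1: wait(T3) -> count=1 queue=[] holders={T3}
Step 2: wait(T1) -> count=0 queue=[] holders={T1,T3}
Step 3: signal(T3) -> count=1 queue=[] holders={T1}
Step 4: wait(T3) -> count=0 queue=[] holders={T1,T3}
Step 5: signal(T1) -> count=1 queue=[] holders={T3}
Step 6: wait(T2) -> count=0 queue=[] holders={T2,T3}
Step 7: wait(T1) -> count=0 queue=[T1] holders={T2,T3}
Step 8: wait(T4) -> count=0 queue=[T1,T4] holders={T2,T3}
Step 9: signal(T3) -> count=0 queue=[T4] holders={T1,T2}
Step 10: wait(T3) -> count=0 queue=[T4,T3] holders={T1,T2}
Step 11: signal(T2) -> count=0 queue=[T3] holders={T1,T4}
Step 12: signal(T4) -> count=0 queue=[] holders={T1,T3}
Step 13: wait(T4) -> count=0 queue=[T4] holders={T1,T3}
Step 14: signal(T1) -> count=0 queue=[] holders={T3,T4}
Step 15: signal(T4) -> count=1 queue=[] holders={T3}
Final holders: {T3} -> T2 not in holders

Answer: no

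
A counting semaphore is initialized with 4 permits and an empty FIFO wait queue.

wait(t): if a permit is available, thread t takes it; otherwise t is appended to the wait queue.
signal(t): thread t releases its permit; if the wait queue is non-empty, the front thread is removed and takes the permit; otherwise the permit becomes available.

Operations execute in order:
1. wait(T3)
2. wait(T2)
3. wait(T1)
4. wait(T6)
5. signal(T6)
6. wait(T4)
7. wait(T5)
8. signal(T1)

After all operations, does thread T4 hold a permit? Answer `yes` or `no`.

Step 1: wait(T3) -> count=3 queue=[] holders={T3}
Step 2: wait(T2) -> count=2 queue=[] holders={T2,T3}
Step 3: wait(T1) -> count=1 queue=[] holders={T1,T2,T3}
Step 4: wait(T6) -> count=0 queue=[] holders={T1,T2,T3,T6}
Step 5: signal(T6) -> count=1 queue=[] holders={T1,T2,T3}
Step 6: wait(T4) -> count=0 queue=[] holders={T1,T2,T3,T4}
Step 7: wait(T5) -> count=0 queue=[T5] holders={T1,T2,T3,T4}
Step 8: signal(T1) -> count=0 queue=[] holders={T2,T3,T4,T5}
Final holders: {T2,T3,T4,T5} -> T4 in holders

Answer: yes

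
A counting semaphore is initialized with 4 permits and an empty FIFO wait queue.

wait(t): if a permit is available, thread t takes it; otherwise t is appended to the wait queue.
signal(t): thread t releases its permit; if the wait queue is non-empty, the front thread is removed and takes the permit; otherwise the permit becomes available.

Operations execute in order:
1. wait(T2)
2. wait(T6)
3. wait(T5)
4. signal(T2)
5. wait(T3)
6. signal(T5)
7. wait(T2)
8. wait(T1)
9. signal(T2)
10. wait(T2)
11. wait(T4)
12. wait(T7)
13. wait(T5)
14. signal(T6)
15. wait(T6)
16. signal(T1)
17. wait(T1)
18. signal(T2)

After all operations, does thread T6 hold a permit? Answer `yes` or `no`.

Answer: no

Derivation:
Step 1: wait(T2) -> count=3 queue=[] holders={T2}
Step 2: wait(T6) -> count=2 queue=[] holders={T2,T6}
Step 3: wait(T5) -> count=1 queue=[] holders={T2,T5,T6}
Step 4: signal(T2) -> count=2 queue=[] holders={T5,T6}
Step 5: wait(T3) -> count=1 queue=[] holders={T3,T5,T6}
Step 6: signal(T5) -> count=2 queue=[] holders={T3,T6}
Step 7: wait(T2) -> count=1 queue=[] holders={T2,T3,T6}
Step 8: wait(T1) -> count=0 queue=[] holders={T1,T2,T3,T6}
Step 9: signal(T2) -> count=1 queue=[] holders={T1,T3,T6}
Step 10: wait(T2) -> count=0 queue=[] holders={T1,T2,T3,T6}
Step 11: wait(T4) -> count=0 queue=[T4] holders={T1,T2,T3,T6}
Step 12: wait(T7) -> count=0 queue=[T4,T7] holders={T1,T2,T3,T6}
Step 13: wait(T5) -> count=0 queue=[T4,T7,T5] holders={T1,T2,T3,T6}
Step 14: signal(T6) -> count=0 queue=[T7,T5] holders={T1,T2,T3,T4}
Step 15: wait(T6) -> count=0 queue=[T7,T5,T6] holders={T1,T2,T3,T4}
Step 16: signal(T1) -> count=0 queue=[T5,T6] holders={T2,T3,T4,T7}
Step 17: wait(T1) -> count=0 queue=[T5,T6,T1] holders={T2,T3,T4,T7}
Step 18: signal(T2) -> count=0 queue=[T6,T1] holders={T3,T4,T5,T7}
Final holders: {T3,T4,T5,T7} -> T6 not in holders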